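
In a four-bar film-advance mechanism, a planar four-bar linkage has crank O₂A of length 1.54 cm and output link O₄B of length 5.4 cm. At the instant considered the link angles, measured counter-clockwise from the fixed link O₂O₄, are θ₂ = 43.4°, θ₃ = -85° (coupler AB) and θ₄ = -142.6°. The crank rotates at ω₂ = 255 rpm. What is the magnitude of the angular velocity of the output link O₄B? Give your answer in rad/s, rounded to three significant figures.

7.07

ω₂ = 26.7 rad/s (from 255 rpm).
Differentiating the loop-closure r₂e^{iθ₂}+r₃e^{iθ₃}=r₁+r₄e^{iθ₄} gives r₂ω₂e^{iθ₂}+r₃ω₃e^{iθ₃}=r₄ω₄e^{iθ₄}.
Eliminating the other unknown: ω₄ = r₂ω₂ sin(θ₂−θ₃) / [r₄ sin(θ₄−θ₃)].
Numerator sine = +0.78369; denominator sine = -0.84433.
Result = 0.0154·26.7·(+0.78369) / (0.054·(-0.84433)) = -7.0686 rad/s; magnitude 7.0686 rad/s.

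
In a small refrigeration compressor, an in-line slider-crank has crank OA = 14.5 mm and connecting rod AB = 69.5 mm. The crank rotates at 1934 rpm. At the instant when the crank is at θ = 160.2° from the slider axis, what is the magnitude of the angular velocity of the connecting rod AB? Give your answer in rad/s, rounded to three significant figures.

39.9

ω = 202.5 rad/s (converted from 1934 rpm).
The rod makes angle φ with the slider axis where L sinφ = r sinθ; differentiating, L cosφ·φ̇ = r ω cosθ.
L cosφ = √(L² − r² sin²θ) = 0.069326 m.
|ω_rod| = r ω |cosθ| / √(L² − r² sin²θ) = 0.0145·202.5·0.94088/0.069326 = 39.856 rad/s.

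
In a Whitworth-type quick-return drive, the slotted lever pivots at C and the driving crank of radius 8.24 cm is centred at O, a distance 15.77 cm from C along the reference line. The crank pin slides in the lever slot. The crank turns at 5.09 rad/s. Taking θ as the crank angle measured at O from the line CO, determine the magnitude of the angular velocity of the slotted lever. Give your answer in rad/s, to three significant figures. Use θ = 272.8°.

1.15

ω = 5.09 rad/s
Crank pin A relative to C: A = (d + r cosθ, r sinθ); lever angle φ = atan2(r sinθ, d + r cosθ).
Differentiating tanφ: φ̇ = rω(d cosθ + r)/(d² + r² + 2dr cosθ).
d² + r² + 2dr cosθ = |CA|² = 0.0329286 m²;  d cosθ + r = +0.090104 m.
|ω_lever| = |0.0824·5.09·+0.090104| / 0.0329286 = 1.1477 rad/s.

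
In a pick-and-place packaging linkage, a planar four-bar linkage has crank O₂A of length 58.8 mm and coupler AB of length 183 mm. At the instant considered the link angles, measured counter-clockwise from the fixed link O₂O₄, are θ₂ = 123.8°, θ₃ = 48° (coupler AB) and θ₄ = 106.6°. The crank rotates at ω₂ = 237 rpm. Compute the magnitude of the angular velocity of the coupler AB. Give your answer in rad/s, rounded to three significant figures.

2.76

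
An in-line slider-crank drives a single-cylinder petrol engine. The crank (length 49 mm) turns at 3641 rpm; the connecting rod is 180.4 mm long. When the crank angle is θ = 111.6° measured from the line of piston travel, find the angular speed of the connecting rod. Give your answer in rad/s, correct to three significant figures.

39.4

ω = 381.3 rad/s (converted from 3641 rpm).
The rod makes angle φ with the slider axis where L sinφ = r sinθ; differentiating, L cosφ·φ̇ = r ω cosθ.
L cosφ = √(L² − r² sin²θ) = 0.17455 m.
|ω_rod| = r ω |cosθ| / √(L² − r² sin²θ) = 0.049·381.3·0.36812/0.17455 = 39.402 rad/s.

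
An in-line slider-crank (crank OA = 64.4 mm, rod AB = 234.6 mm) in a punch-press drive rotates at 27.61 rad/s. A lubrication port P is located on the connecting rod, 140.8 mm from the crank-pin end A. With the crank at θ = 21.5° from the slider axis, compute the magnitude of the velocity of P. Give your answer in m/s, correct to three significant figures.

1.00

ω = 27.61 rad/s.  Crank-pin speed |V_A| = rω = 1.7781 m/s, perpendicular to OA.
Rod angle: sinφ = −(r/L) sinθ ⇒ φ = -5.774°; ω_rod = −rω cosθ/√(L²−r²sin²θ) = -7.0878 rad/s.
V_P = V_A + ω_rod × AP, with AP = 0.1408 m along the rod.
Components: V_Px = −rω sinθ − a·ω_rod·sinφ = -0.75207 m/s;  V_Py = rω cosθ + a·ω_rod·cosφ = +0.66146 m/s.
|V_P| = √(V_Px² + V_Py²) = 1.0016 m/s.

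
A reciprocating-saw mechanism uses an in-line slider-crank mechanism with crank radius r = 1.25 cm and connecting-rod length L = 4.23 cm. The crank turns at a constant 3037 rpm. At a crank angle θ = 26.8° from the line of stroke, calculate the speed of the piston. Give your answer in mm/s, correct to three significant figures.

ω = 2π·3037/60 = 318 rad/s
For an in-line slider-crank, x = r cosθ + √(L² − r² sin²θ), so v = −rω sinθ·[1 + r cosθ/√(L² − r² sin²θ)].
With r = 0.0125 m, L = 0.0423 m, θ = 26.8°: √(L² − r² sin²θ) = 0.041923 m.
v = −0.0125·318·0.45088·[1 + 0.0125·0.89259/0.041923] = -2.2695 m/s.
|v| = 2.2695 m/s = 2269.5 mm/s.

2270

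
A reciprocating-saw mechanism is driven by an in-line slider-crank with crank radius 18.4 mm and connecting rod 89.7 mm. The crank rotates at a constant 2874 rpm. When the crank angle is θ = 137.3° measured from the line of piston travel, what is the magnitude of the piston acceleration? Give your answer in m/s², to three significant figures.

1190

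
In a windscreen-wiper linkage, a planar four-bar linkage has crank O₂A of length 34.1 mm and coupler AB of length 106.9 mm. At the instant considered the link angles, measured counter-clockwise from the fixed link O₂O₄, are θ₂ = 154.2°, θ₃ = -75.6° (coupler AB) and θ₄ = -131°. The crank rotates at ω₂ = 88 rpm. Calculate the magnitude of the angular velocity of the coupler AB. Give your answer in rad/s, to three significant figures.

3.45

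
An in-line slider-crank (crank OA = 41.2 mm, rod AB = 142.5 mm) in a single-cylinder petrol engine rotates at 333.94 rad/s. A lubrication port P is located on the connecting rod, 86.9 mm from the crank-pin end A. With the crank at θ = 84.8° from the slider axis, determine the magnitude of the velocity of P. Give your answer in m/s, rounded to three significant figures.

13.9

ω = 333.9 rad/s.  Crank-pin speed |V_A| = rω = 13.758 m/s, perpendicular to OA.
Rod angle: sinφ = −(r/L) sinθ ⇒ φ = -16.734°; ω_rod = −rω cosθ/√(L²−r²sin²θ) = -9.1375 rad/s.
V_P = V_A + ω_rod × AP, with AP = 0.0869 m along the rod.
Components: V_Px = −rω sinθ − a·ω_rod·sinφ = -13.93 m/s;  V_Py = rω cosθ + a·ω_rod·cosφ = +0.48653 m/s.
|V_P| = √(V_Px² + V_Py²) = 13.939 m/s.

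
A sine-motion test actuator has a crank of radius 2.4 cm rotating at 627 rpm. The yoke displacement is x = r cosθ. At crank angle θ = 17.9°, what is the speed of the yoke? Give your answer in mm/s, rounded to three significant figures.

484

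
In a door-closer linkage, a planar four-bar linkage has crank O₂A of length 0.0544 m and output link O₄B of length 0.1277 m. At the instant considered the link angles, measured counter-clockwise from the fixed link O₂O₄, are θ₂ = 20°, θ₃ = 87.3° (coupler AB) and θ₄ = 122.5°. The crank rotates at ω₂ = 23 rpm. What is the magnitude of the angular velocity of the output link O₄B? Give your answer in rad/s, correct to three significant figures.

ω₂ = 2.409 rad/s (from 23 rpm).
Differentiating the loop-closure r₂e^{iθ₂}+r₃e^{iθ₃}=r₁+r₄e^{iθ₄} gives r₂ω₂e^{iθ₂}+r₃ω₃e^{iθ₃}=r₄ω₄e^{iθ₄}.
Eliminating the other unknown: ω₄ = r₂ω₂ sin(θ₂−θ₃) / [r₄ sin(θ₄−θ₃)].
Numerator sine = -0.92254; denominator sine = +0.57643.
Result = 0.0544·2.409·(-0.92254) / (0.1277·(+0.57643)) = -1.6421 rad/s; magnitude 1.6421 rad/s.

1.64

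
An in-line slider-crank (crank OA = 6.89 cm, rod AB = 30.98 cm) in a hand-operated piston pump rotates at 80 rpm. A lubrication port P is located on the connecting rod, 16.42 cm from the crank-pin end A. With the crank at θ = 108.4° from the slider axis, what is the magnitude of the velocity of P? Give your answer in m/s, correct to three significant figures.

ω = 8.378 rad/s.  Crank-pin speed |V_A| = rω = 0.57722 m/s, perpendicular to OA.
Rod angle: sinφ = −(r/L) sinθ ⇒ φ = -12.183°; ω_rod = −rω cosθ/√(L²−r²sin²θ) = +0.60166 rad/s.
V_P = V_A + ω_rod × AP, with AP = 0.1642 m along the rod.
Components: V_Px = −rω sinθ − a·ω_rod·sinφ = -0.52686 m/s;  V_Py = rω cosθ + a·ω_rod·cosφ = -0.085629 m/s.
|V_P| = √(V_Px² + V_Py²) = 0.53377 m/s.

0.534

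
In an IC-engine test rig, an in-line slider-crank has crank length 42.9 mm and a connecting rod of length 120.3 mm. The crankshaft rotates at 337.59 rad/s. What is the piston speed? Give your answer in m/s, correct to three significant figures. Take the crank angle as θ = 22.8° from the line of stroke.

ω = 337.6 rad/s
For an in-line slider-crank, x = r cosθ + √(L² − r² sin²θ), so v = −rω sinθ·[1 + r cosθ/√(L² − r² sin²θ)].
With r = 0.0429 m, L = 0.1203 m, θ = 22.8°: √(L² − r² sin²θ) = 0.11915 m.
v = −0.0429·337.6·0.38752·[1 + 0.0429·0.92186/0.11915] = -7.4751 m/s.
|v| = 7.4751 m/s.

7.48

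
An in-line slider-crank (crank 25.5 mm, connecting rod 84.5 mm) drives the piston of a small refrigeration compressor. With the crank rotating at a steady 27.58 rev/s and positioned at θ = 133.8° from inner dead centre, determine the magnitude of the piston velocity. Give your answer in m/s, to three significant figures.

ω = 2π·27.6 = 173.3 rad/s
For an in-line slider-crank, x = r cosθ + √(L² − r² sin²θ), so v = −rω sinθ·[1 + r cosθ/√(L² − r² sin²θ)].
With r = 0.0255 m, L = 0.0845 m, θ = 133.8°: √(L² − r² sin²θ) = 0.082471 m.
v = −0.0255·173.3·0.72176·[1 + 0.0255·-0.69214/0.082471] = -2.5068 m/s.
|v| = 2.5068 m/s.

2.51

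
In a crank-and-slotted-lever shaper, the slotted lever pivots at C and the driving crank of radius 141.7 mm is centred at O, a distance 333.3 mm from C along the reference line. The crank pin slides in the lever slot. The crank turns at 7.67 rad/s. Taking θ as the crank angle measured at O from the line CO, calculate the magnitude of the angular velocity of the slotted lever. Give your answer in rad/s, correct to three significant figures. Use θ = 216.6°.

2.47

ω = 7.67 rad/s
Crank pin A relative to C: A = (d + r cosθ, r sinθ); lever angle φ = atan2(r sinθ, d + r cosθ).
Differentiating tanφ: φ̇ = rω(d cosθ + r)/(d² + r² + 2dr cosθ).
d² + r² + 2dr cosθ = |CA|² = 0.0553359 m²;  d cosθ + r = -0.12588 m.
|ω_lever| = |0.1417·7.67·-0.12588| / 0.0553359 = 2.4724 rad/s.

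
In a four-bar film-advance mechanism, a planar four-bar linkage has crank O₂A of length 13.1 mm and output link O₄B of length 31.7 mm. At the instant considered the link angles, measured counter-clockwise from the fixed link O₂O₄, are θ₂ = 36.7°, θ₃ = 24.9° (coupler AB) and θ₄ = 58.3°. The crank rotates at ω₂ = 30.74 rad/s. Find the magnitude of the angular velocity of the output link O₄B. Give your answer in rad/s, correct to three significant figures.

4.72

ω₂ = 30.74 rad/s
Differentiating the loop-closure r₂e^{iθ₂}+r₃e^{iθ₃}=r₁+r₄e^{iθ₄} gives r₂ω₂e^{iθ₂}+r₃ω₃e^{iθ₃}=r₄ω₄e^{iθ₄}.
Eliminating the other unknown: ω₄ = r₂ω₂ sin(θ₂−θ₃) / [r₄ sin(θ₄−θ₃)].
Numerator sine = +0.20450; denominator sine = +0.55048.
Result = 0.0131·30.74·(+0.20450) / (0.0317·(+0.55048)) = +4.7191 rad/s; magnitude 4.7191 rad/s.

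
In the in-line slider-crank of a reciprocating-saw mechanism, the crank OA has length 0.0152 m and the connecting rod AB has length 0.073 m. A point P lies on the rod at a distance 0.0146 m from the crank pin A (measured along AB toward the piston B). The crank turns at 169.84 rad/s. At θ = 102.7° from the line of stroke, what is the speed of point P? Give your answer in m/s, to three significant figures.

ω = 169.8 rad/s.  Crank-pin speed |V_A| = rω = 2.5816 m/s, perpendicular to OA.
Rod angle: sinφ = −(r/L) sinθ ⇒ φ = -11.720°; ω_rod = −rω cosθ/√(L²−r²sin²θ) = +7.9402 rad/s.
V_P = V_A + ω_rod × AP, with AP = 0.0146 m along the rod.
Components: V_Px = −rω sinθ − a·ω_rod·sinφ = -2.4949 m/s;  V_Py = rω cosθ + a·ω_rod·cosφ = -0.45404 m/s.
|V_P| = √(V_Px² + V_Py²) = 2.5358 m/s.

2.54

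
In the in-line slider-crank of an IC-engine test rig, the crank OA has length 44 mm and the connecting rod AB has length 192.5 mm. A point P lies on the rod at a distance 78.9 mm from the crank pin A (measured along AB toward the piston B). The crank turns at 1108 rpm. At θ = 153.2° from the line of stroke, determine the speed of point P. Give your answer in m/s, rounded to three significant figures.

ω = 116 rad/s.  Crank-pin speed |V_A| = rω = 5.1053 m/s, perpendicular to OA.
Rod angle: sinφ = −(r/L) sinθ ⇒ φ = -5.915°; ω_rod = −rω cosθ/√(L²−r²sin²θ) = +23.799 rad/s.
V_P = V_A + ω_rod × AP, with AP = 0.0789 m along the rod.
Components: V_Px = −rω sinθ − a·ω_rod·sinφ = -2.1083 m/s;  V_Py = rω cosθ + a·ω_rod·cosφ = -2.6892 m/s.
|V_P| = √(V_Px² + V_Py²) = 3.4171 m/s.

3.42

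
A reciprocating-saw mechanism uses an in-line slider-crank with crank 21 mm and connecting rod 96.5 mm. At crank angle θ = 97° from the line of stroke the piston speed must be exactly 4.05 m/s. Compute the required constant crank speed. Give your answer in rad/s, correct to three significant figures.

For an in-line slider-crank, |v_piston| = rω|sinθ|·[1 + r cosθ/√(L² − r² sin²θ)].
With r = 0.021 m, L = 0.0965 m, θ = 97°: the bracketed kinematic factor |dx/dθ| = 0.020277 m.
ω = v/|dx/dθ| = 4.05/0.020277 = 199.73 rad/s.

200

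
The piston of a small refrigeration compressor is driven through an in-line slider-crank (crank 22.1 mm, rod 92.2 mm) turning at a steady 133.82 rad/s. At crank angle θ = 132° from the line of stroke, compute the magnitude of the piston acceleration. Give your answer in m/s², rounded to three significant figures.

273

ω = 133.8 rad/s
x(θ) = r cosθ + √(L² − r² sin²θ); with ω constant, a = ω²·d²x/dθ².
d²x/dθ² = −r cosθ − r²(cos2θ)/√u − r⁴ sin²2θ/(4u^{3/2}),  u = L² − r² sin²θ = 0.00823111 m².
Substituting r = 0.0221 m, L = 0.0922 m, θ = 132°: d²x/dθ² = +0.015272 m.
a = ω²·d²x/dθ² = (133.8)²·(+0.015272) = +273.48 m/s²;  |a| = 273.48 m/s².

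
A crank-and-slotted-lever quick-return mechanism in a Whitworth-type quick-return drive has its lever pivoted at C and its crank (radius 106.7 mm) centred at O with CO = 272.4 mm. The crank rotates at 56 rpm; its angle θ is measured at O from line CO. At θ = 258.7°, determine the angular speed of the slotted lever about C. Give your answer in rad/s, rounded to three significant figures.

ω = 5.864 rad/s (from 56 rpm).
Crank pin A relative to C: A = (d + r cosθ, r sinθ); lever angle φ = atan2(r sinθ, d + r cosθ).
Differentiating tanφ: φ̇ = rω(d cosθ + r)/(d² + r² + 2dr cosθ).
d² + r² + 2dr cosθ = |CA|² = 0.0741963 m²;  d cosθ + r = +0.053324 m.
|ω_lever| = |0.1067·5.864·+0.053324| / 0.0741963 = 0.4497 rad/s.

0.450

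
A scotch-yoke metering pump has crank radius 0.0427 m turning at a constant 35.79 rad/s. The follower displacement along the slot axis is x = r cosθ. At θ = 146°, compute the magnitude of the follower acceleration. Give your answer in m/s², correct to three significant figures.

ω = 35.79 rad/s
x = r cosθ ⇒ ẍ = −rω² cosθ (ω constant).
|a| = rω²|cosθ| = 0.0427·(35.79)²·|cos 146°| = 45.345 m/s².

45.3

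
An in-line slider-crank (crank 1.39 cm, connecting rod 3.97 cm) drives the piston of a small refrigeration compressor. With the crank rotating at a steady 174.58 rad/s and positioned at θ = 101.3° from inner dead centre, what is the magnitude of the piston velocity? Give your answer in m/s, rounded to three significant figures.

2.21

ω = 174.6 rad/s
For an in-line slider-crank, x = r cosθ + √(L² − r² sin²θ), so v = −rω sinθ·[1 + r cosθ/√(L² − r² sin²θ)].
With r = 0.0139 m, L = 0.0397 m, θ = 101.3°: √(L² − r² sin²θ) = 0.037287 m.
v = −0.0139·174.6·0.98061·[1 + 0.0139·-0.19595/0.037287] = -2.2058 m/s.
|v| = 2.2058 m/s.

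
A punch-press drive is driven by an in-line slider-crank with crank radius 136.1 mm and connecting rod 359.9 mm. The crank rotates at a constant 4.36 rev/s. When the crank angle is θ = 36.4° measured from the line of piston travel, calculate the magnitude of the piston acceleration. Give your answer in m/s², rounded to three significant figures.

ω = 2π·4.36 = 27.39 rad/s
x(θ) = r cosθ + √(L² − r² sin²θ); with ω constant, a = ω²·d²x/dθ².
d²x/dθ² = −r cosθ − r²(cos2θ)/√u − r⁴ sin²2θ/(4u^{3/2}),  u = L² − r² sin²θ = 0.123005 m².
Substituting r = 0.1361 m, L = 0.3599 m, θ = 36.4°: d²x/dθ² = -0.12698 m.
a = ω²·d²x/dθ² = (27.39)²·(-0.12698) = -95.293 m/s²;  |a| = 95.293 m/s².

95.3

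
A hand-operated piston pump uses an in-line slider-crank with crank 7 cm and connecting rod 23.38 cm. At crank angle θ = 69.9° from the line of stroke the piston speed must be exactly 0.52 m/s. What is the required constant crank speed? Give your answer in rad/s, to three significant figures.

For an in-line slider-crank, |v_piston| = rω|sinθ|·[1 + r cosθ/√(L² − r² sin²θ)].
With r = 0.07 m, L = 0.2338 m, θ = 69.9°: the bracketed kinematic factor |dx/dθ| = 0.072785 m.
ω = v/|dx/dθ| = 0.52/0.072785 = 7.1444 rad/s.

7.14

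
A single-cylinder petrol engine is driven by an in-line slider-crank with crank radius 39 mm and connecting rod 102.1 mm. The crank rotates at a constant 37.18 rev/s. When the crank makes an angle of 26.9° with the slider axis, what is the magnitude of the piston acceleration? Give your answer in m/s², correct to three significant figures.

2410

ω = 2π·37.2 = 233.6 rad/s
x(θ) = r cosθ + √(L² − r² sin²θ); with ω constant, a = ω²·d²x/dθ².
d²x/dθ² = −r cosθ − r²(cos2θ)/√u − r⁴ sin²2θ/(4u^{3/2}),  u = L² − r² sin²θ = 0.0101131 m².
Substituting r = 0.039 m, L = 0.1021 m, θ = 26.9°: d²x/dθ² = -0.044083 m.
a = ω²·d²x/dθ² = (233.6)²·(-0.044083) = -2405.8 m/s²;  |a| = 2405.8 m/s².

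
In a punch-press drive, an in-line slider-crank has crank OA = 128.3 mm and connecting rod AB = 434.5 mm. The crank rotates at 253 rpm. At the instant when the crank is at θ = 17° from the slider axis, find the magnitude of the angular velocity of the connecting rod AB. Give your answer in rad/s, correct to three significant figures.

ω = 26.49 rad/s (converted from 253 rpm).
The rod makes angle φ with the slider axis where L sinφ = r sinθ; differentiating, L cosφ·φ̇ = r ω cosθ.
L cosφ = √(L² − r² sin²θ) = 0.43288 m.
|ω_rod| = r ω |cosθ| / √(L² − r² sin²θ) = 0.1283·26.49·0.95630/0.43288 = 7.5094 rad/s.

7.51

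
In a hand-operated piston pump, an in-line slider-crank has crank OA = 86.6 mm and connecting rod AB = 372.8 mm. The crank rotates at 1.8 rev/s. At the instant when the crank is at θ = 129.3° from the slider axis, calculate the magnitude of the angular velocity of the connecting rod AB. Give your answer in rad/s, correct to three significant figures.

1.69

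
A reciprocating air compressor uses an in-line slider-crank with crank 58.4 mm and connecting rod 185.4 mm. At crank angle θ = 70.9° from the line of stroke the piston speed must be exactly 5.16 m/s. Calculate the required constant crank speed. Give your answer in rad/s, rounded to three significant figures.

84.4

For an in-line slider-crank, |v_piston| = rω|sinθ|·[1 + r cosθ/√(L² − r² sin²θ)].
With r = 0.0584 m, L = 0.1854 m, θ = 70.9°: the bracketed kinematic factor |dx/dθ| = 0.061143 m.
ω = v/|dx/dθ| = 5.16/0.061143 = 84.392 rad/s.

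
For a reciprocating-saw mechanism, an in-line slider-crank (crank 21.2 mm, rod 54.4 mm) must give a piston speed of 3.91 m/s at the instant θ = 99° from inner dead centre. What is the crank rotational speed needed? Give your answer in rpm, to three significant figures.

For an in-line slider-crank, |v_piston| = rω|sinθ|·[1 + r cosθ/√(L² − r² sin²θ)].
With r = 0.0212 m, L = 0.0544 m, θ = 99°: the bracketed kinematic factor |dx/dθ| = 0.019556 m.
ω = v/|dx/dθ| = 3.91/0.019556 = 199.94 rad/s.
N = 60ω/(2π) = 1909.3 rpm.

1910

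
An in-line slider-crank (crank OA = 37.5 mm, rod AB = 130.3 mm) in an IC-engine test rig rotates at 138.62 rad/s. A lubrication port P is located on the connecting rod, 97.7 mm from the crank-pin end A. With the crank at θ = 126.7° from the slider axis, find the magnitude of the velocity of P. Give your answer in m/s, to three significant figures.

3.70

ω = 138.6 rad/s.  Crank-pin speed |V_A| = rω = 5.1982 m/s, perpendicular to OA.
Rod angle: sinφ = −(r/L) sinθ ⇒ φ = -13.341°; ω_rod = −rω cosθ/√(L²−r²sin²θ) = +24.503 rad/s.
V_P = V_A + ω_rod × AP, with AP = 0.0977 m along the rod.
Components: V_Px = −rω sinθ − a·ω_rod·sinφ = -3.6154 m/s;  V_Py = rω cosθ + a·ω_rod·cosφ = -0.77725 m/s.
|V_P| = √(V_Px² + V_Py²) = 3.698 m/s.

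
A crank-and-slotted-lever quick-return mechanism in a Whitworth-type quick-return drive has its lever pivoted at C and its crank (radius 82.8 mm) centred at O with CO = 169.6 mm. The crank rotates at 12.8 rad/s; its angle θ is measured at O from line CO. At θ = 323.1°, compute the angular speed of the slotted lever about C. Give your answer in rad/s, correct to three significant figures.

ω = 12.8 rad/s
Crank pin A relative to C: A = (d + r cosθ, r sinθ); lever angle φ = atan2(r sinθ, d + r cosθ).
Differentiating tanφ: φ̇ = rω(d cosθ + r)/(d² + r² + 2dr cosθ).
d² + r² + 2dr cosθ = |CA|² = 0.0580798 m²;  d cosθ + r = +0.21843 m.
|ω_lever| = |0.0828·12.8·+0.21843| / 0.0580798 = 3.9858 rad/s.

3.99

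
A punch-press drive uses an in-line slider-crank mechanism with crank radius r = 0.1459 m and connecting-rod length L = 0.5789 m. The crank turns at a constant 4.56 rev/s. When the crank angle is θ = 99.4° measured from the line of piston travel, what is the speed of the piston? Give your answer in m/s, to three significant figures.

ω = 2π·4.56 = 28.65 rad/s
For an in-line slider-crank, x = r cosθ + √(L² − r² sin²θ), so v = −rω sinθ·[1 + r cosθ/√(L² − r² sin²θ)].
With r = 0.1459 m, L = 0.5789 m, θ = 99.4°: √(L² − r² sin²θ) = 0.56072 m.
v = −0.1459·28.65·0.98657·[1 + 0.1459·-0.16333/0.56072] = -3.9488 m/s.
|v| = 3.9488 m/s.

3.95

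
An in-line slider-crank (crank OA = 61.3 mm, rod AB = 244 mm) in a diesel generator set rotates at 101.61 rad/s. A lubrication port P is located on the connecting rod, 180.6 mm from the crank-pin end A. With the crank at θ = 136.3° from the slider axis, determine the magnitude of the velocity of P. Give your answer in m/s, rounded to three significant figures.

3.90

ω = 101.6 rad/s.  Crank-pin speed |V_A| = rω = 6.2287 m/s, perpendicular to OA.
Rod angle: sinφ = −(r/L) sinθ ⇒ φ = -9.995°; ω_rod = −rω cosθ/√(L²−r²sin²θ) = +18.74 rad/s.
V_P = V_A + ω_rod × AP, with AP = 0.1806 m along the rod.
Components: V_Px = −rω sinθ − a·ω_rod·sinφ = -3.7159 m/s;  V_Py = rω cosθ + a·ω_rod·cosφ = -1.1701 m/s.
|V_P| = √(V_Px² + V_Py²) = 3.8957 m/s.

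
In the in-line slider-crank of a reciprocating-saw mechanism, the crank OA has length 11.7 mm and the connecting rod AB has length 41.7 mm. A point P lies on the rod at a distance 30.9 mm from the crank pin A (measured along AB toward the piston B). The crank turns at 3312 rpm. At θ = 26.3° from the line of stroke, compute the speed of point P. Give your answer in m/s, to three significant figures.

2.33

ω = 346.8 rad/s.  Crank-pin speed |V_A| = rω = 4.0579 m/s, perpendicular to OA.
Rod angle: sinφ = −(r/L) sinθ ⇒ φ = -7.141°; ω_rod = −rω cosθ/√(L²−r²sin²θ) = -87.921 rad/s.
V_P = V_A + ω_rod × AP, with AP = 0.0309 m along the rod.
Components: V_Px = −rω sinθ − a·ω_rod·sinφ = -2.1357 m/s;  V_Py = rω cosθ + a·ω_rod·cosφ = +0.94219 m/s.
|V_P| = √(V_Px² + V_Py²) = 2.3343 m/s.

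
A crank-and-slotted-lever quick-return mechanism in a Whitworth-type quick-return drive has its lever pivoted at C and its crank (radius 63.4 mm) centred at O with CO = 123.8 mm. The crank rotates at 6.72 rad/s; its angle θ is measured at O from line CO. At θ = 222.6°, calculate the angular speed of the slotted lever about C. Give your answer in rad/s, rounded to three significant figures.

1.52

ω = 6.72 rad/s
Crank pin A relative to C: A = (d + r cosθ, r sinθ); lever angle φ = atan2(r sinθ, d + r cosθ).
Differentiating tanφ: φ̇ = rω(d cosθ + r)/(d² + r² + 2dr cosθ).
d² + r² + 2dr cosθ = |CA|² = 0.00779087 m²;  d cosθ + r = -0.027729 m.
|ω_lever| = |0.0634·6.72·-0.027729| / 0.00779087 = 1.5164 rad/s.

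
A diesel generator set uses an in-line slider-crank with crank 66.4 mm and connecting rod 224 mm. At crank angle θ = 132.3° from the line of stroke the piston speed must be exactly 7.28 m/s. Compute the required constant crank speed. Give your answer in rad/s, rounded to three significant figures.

For an in-line slider-crank, |v_piston| = rω|sinθ|·[1 + r cosθ/√(L² − r² sin²θ)].
With r = 0.0664 m, L = 0.224 m, θ = 132.3°: the bracketed kinematic factor |dx/dθ| = 0.039069 m.
ω = v/|dx/dθ| = 7.28/0.039069 = 186.33 rad/s.

186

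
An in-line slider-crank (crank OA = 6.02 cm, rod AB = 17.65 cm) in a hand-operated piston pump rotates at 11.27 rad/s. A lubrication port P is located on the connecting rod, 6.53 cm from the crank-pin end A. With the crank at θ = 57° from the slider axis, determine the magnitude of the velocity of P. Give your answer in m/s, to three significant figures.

0.653

ω = 11.27 rad/s.  Crank-pin speed |V_A| = rω = 0.67845 m/s, perpendicular to OA.
Rod angle: sinφ = −(r/L) sinθ ⇒ φ = -16.622°; ω_rod = −rω cosθ/√(L²−r²sin²θ) = -2.1849 rad/s.
V_P = V_A + ω_rod × AP, with AP = 0.0653 m along the rod.
Components: V_Px = −rω sinθ − a·ω_rod·sinφ = -0.60981 m/s;  V_Py = rω cosθ + a·ω_rod·cosφ = +0.2328 m/s.
|V_P| = √(V_Px² + V_Py²) = 0.65274 m/s.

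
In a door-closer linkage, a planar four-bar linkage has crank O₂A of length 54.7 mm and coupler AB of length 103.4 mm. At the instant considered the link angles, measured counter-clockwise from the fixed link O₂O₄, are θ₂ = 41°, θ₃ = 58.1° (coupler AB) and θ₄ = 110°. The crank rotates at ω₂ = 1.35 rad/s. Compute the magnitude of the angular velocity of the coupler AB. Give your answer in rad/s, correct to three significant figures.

ω₂ = 1.35 rad/s
Differentiating the loop-closure r₂e^{iθ₂}+r₃e^{iθ₃}=r₁+r₄e^{iθ₄} gives r₂ω₂e^{iθ₂}+r₃ω₃e^{iθ₃}=r₄ω₄e^{iθ₄}.
Eliminating the other unknown: ω₃ = r₂ω₂ sin(θ₄−θ₂) / [r₃ sin(θ₃−θ₄)].
Numerator sine = +0.93358; denominator sine = -0.78694.
Result = 0.0547·1.35·(+0.93358) / (0.1034·(-0.78694)) = -0.84725 rad/s; magnitude 0.84725 rad/s.

0.847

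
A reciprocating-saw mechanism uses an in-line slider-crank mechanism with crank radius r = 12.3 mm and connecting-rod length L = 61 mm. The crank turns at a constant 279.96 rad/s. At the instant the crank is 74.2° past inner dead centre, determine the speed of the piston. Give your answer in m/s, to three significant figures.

3.50

ω = 280 rad/s
For an in-line slider-crank, x = r cosθ + √(L² − r² sin²θ), so v = −rω sinθ·[1 + r cosθ/√(L² − r² sin²θ)].
With r = 0.0123 m, L = 0.061 m, θ = 74.2°: √(L² − r² sin²θ) = 0.059841 m.
v = −0.0123·280·0.96222·[1 + 0.0123·0.27228/0.059841] = -3.4988 m/s.
|v| = 3.4988 m/s.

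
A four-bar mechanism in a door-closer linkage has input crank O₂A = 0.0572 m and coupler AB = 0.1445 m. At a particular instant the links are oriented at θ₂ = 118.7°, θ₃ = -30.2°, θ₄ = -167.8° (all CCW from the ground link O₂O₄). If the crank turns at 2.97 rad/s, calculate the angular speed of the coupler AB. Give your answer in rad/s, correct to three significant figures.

ω₂ = 2.97 rad/s
Differentiating the loop-closure r₂e^{iθ₂}+r₃e^{iθ₃}=r₁+r₄e^{iθ₄} gives r₂ω₂e^{iθ₂}+r₃ω₃e^{iθ₃}=r₄ω₄e^{iθ₄}.
Eliminating the other unknown: ω₃ = r₂ω₂ sin(θ₄−θ₂) / [r₃ sin(θ₃−θ₄)].
Numerator sine = +0.95882; denominator sine = +0.67430.
Result = 0.0572·2.97·(+0.95882) / (0.1445·(+0.67430)) = +1.6717 rad/s; magnitude 1.6717 rad/s.

1.67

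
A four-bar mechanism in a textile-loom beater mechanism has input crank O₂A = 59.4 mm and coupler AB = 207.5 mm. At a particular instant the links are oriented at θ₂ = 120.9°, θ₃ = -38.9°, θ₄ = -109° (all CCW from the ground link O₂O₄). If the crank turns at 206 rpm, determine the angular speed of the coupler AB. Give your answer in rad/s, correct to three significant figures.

5.02

ω₂ = 21.57 rad/s (from 206 rpm).
Differentiating the loop-closure r₂e^{iθ₂}+r₃e^{iθ₃}=r₁+r₄e^{iθ₄} gives r₂ω₂e^{iθ₂}+r₃ω₃e^{iθ₃}=r₄ω₄e^{iθ₄}.
Eliminating the other unknown: ω₃ = r₂ω₂ sin(θ₄−θ₂) / [r₃ sin(θ₃−θ₄)].
Numerator sine = +0.76492; denominator sine = +0.94029.
Result = 0.0594·21.57·(+0.76492) / (0.2075·(+0.94029)) = +5.0237 rad/s; magnitude 5.0237 rad/s.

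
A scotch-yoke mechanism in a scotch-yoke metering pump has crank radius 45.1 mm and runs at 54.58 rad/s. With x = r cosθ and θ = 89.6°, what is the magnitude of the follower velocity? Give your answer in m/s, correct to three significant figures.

ω = 54.58 rad/s
x = r cosθ ⇒ ẋ = −rω sinθ.
|v| = rω|sinθ| = 0.0451·54.58·|sin 89.6°| = 2.4615 m/s.

2.46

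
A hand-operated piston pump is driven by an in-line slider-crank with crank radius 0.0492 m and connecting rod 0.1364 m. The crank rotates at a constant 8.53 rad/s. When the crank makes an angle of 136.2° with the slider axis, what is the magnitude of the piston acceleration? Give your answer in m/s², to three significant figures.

ω = 8.53 rad/s
x(θ) = r cosθ + √(L² − r² sin²θ); with ω constant, a = ω²·d²x/dθ².
d²x/dθ² = −r cosθ − r²(cos2θ)/√u − r⁴ sin²2θ/(4u^{3/2}),  u = L² − r² sin²θ = 0.0174453 m².
Substituting r = 0.0492 m, L = 0.1364 m, θ = 136.2°: d²x/dθ² = +0.034109 m.
a = ω²·d²x/dθ² = (8.53)²·(+0.034109) = +2.4818 m/s²;  |a| = 2.4818 m/s².

2.48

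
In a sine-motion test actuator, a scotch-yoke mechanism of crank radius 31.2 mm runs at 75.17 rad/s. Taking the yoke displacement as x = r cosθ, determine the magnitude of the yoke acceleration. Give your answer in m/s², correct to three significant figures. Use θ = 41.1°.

ω = 75.17 rad/s
x = r cosθ ⇒ ẍ = −rω² cosθ (ω constant).
|a| = rω²|cosθ| = 0.0312·(75.17)²·|cos 41.1°| = 132.85 m/s².

133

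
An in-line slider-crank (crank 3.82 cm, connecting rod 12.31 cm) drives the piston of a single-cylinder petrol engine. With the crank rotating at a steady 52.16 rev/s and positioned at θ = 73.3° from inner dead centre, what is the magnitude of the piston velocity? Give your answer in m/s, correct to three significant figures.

ω = 2π·52.2 = 327.7 rad/s
For an in-line slider-crank, x = r cosθ + √(L² − r² sin²θ), so v = −rω sinθ·[1 + r cosθ/√(L² − r² sin²θ)].
With r = 0.0382 m, L = 0.1231 m, θ = 73.3°: √(L² − r² sin²θ) = 0.11754 m.
v = −0.0382·327.7·0.95782·[1 + 0.0382·0.28736/0.11754] = -13.111 m/s.
|v| = 13.111 m/s.

13.1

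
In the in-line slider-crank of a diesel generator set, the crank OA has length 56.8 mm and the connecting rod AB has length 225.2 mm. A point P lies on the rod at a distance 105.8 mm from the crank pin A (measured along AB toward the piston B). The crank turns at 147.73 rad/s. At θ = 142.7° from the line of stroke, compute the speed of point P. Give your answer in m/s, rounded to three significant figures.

5.80

ω = 147.7 rad/s.  Crank-pin speed |V_A| = rω = 8.3911 m/s, perpendicular to OA.
Rod angle: sinφ = −(r/L) sinθ ⇒ φ = -8.792°; ω_rod = −rω cosθ/√(L²−r²sin²θ) = +29.992 rad/s.
V_P = V_A + ω_rod × AP, with AP = 0.1058 m along the rod.
Components: V_Px = −rω sinθ − a·ω_rod·sinφ = -4.5999 m/s;  V_Py = rω cosθ + a·ω_rod·cosφ = -3.539 m/s.
|V_P| = √(V_Px² + V_Py²) = 5.8037 m/s.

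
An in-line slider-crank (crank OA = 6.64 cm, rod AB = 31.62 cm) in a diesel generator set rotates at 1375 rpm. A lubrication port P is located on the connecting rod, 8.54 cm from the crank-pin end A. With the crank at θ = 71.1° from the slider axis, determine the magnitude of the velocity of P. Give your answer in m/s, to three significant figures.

ω = 144 rad/s.  Crank-pin speed |V_A| = rω = 9.5609 m/s, perpendicular to OA.
Rod angle: sinφ = −(r/L) sinθ ⇒ φ = -11.459°; ω_rod = −rω cosθ/√(L²−r²sin²θ) = -9.9935 rad/s.
V_P = V_A + ω_rod × AP, with AP = 0.0854 m along the rod.
Components: V_Px = −rω sinθ − a·ω_rod·sinφ = -9.215 m/s;  V_Py = rω cosθ + a·ω_rod·cosφ = +2.2605 m/s.
|V_P| = √(V_Px² + V_Py²) = 9.4882 m/s.

9.49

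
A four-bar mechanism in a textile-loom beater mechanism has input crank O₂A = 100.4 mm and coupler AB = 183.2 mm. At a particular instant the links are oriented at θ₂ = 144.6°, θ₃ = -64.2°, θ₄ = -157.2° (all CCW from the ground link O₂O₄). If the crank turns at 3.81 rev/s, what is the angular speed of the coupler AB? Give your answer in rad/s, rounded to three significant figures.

ω₂ = 23.94 rad/s (from 3.81 rev/s).
Differentiating the loop-closure r₂e^{iθ₂}+r₃e^{iθ₃}=r₁+r₄e^{iθ₄} gives r₂ω₂e^{iθ₂}+r₃ω₃e^{iθ₃}=r₄ω₄e^{iθ₄}.
Eliminating the other unknown: ω₃ = r₂ω₂ sin(θ₄−θ₂) / [r₃ sin(θ₃−θ₄)].
Numerator sine = +0.84989; denominator sine = +0.99863.
Result = 0.1004·23.94·(+0.84989) / (0.1832·(+0.99863)) = +11.165 rad/s; magnitude 11.165 rad/s.

11.2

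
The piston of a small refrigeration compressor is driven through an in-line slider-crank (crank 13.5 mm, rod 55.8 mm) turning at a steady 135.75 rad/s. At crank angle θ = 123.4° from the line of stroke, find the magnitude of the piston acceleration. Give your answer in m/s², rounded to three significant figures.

160

ω = 135.8 rad/s
x(θ) = r cosθ + √(L² − r² sin²θ); with ω constant, a = ω²·d²x/dθ².
d²x/dθ² = −r cosθ − r²(cos2θ)/√u − r⁴ sin²2θ/(4u^{3/2}),  u = L² − r² sin²θ = 0.00298662 m².
Substituting r = 0.0135 m, L = 0.0558 m, θ = 123.4°: d²x/dθ² = +0.0087023 m.
a = ω²·d²x/dθ² = (135.8)²·(+0.0087023) = +160.37 m/s²;  |a| = 160.37 m/s².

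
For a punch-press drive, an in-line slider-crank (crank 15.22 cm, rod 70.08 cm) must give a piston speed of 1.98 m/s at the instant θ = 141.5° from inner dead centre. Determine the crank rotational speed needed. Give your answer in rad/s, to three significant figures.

For an in-line slider-crank, |v_piston| = rω|sinθ|·[1 + r cosθ/√(L² − r² sin²θ)].
With r = 0.1522 m, L = 0.7008 m, θ = 141.5°: the bracketed kinematic factor |dx/dθ| = 0.078494 m.
ω = v/|dx/dθ| = 1.98/0.078494 = 25.225 rad/s.

25.2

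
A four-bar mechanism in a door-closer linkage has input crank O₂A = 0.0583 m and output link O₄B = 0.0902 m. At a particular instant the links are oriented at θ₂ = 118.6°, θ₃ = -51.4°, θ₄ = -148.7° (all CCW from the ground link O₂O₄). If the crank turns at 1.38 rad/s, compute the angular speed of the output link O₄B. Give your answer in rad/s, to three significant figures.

0.156

ω₂ = 1.38 rad/s
Differentiating the loop-closure r₂e^{iθ₂}+r₃e^{iθ₃}=r₁+r₄e^{iθ₄} gives r₂ω₂e^{iθ₂}+r₃ω₃e^{iθ₃}=r₄ω₄e^{iθ₄}.
Eliminating the other unknown: ω₄ = r₂ω₂ sin(θ₂−θ₃) / [r₄ sin(θ₄−θ₃)].
Numerator sine = +0.17365; denominator sine = -0.99189.
Result = 0.0583·1.38·(+0.17365) / (0.0902·(-0.99189)) = -0.15615 rad/s; magnitude 0.15615 rad/s.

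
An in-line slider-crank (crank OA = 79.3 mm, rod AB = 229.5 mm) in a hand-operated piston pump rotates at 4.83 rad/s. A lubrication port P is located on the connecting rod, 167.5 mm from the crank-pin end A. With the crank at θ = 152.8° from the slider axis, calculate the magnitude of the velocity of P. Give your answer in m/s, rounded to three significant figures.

0.164

ω = 4.83 rad/s.  Crank-pin speed |V_A| = rω = 0.38302 m/s, perpendicular to OA.
Rod angle: sinφ = −(r/L) sinθ ⇒ φ = -9.088°; ω_rod = −rω cosθ/√(L²−r²sin²θ) = +1.5032 rad/s.
V_P = V_A + ω_rod × AP, with AP = 0.1675 m along the rod.
Components: V_Px = −rω sinθ − a·ω_rod·sinφ = -0.13531 m/s;  V_Py = rω cosθ + a·ω_rod·cosφ = -0.092031 m/s.
|V_P| = √(V_Px² + V_Py²) = 0.16364 m/s.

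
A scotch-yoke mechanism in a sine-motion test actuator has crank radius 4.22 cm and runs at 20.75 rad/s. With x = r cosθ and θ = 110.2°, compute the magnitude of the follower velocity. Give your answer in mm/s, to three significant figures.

822

ω = 20.75 rad/s
x = r cosθ ⇒ ẋ = −rω sinθ.
|v| = rω|sinθ| = 0.0422·20.75·|sin 110.2°| = 0.82179 m/s = 821.79 mm/s.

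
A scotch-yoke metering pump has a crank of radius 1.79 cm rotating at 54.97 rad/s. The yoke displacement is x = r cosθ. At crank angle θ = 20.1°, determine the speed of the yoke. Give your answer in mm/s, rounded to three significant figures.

ω = 54.97 rad/s
x = r cosθ ⇒ ẋ = −rω sinθ.
|v| = rω|sinθ| = 0.0179·54.97·|sin 20.1°| = 0.33815 m/s = 338.15 mm/s.

338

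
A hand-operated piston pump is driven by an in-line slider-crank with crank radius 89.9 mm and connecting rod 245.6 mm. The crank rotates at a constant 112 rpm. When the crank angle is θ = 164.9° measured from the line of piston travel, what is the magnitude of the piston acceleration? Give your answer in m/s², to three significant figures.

ω = 2π·112/60 = 11.73 rad/s
x(θ) = r cosθ + √(L² − r² sin²θ); with ω constant, a = ω²·d²x/dθ².
d²x/dθ² = −r cosθ − r²(cos2θ)/√u − r⁴ sin²2θ/(4u^{3/2}),  u = L² − r² sin²θ = 0.0597709 m².
Substituting r = 0.0899 m, L = 0.2456 m, θ = 164.9°: d²x/dθ² = +0.057942 m.
a = ω²·d²x/dθ² = (11.73)²·(+0.057942) = +7.9705 m/s²;  |a| = 7.9705 m/s².

7.97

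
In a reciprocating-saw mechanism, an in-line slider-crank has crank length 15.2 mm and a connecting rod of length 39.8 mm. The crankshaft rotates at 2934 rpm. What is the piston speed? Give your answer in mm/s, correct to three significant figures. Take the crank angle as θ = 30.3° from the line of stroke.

ω = 2π·2934/60 = 307.2 rad/s
For an in-line slider-crank, x = r cosθ + √(L² − r² sin²θ), so v = −rω sinθ·[1 + r cosθ/√(L² − r² sin²θ)].
With r = 0.0152 m, L = 0.0398 m, θ = 30.3°: √(L² − r² sin²θ) = 0.039054 m.
v = −0.0152·307.2·0.50453·[1 + 0.0152·0.86340/0.039054] = -3.148 m/s.
|v| = 3.148 m/s = 3148 mm/s.

3150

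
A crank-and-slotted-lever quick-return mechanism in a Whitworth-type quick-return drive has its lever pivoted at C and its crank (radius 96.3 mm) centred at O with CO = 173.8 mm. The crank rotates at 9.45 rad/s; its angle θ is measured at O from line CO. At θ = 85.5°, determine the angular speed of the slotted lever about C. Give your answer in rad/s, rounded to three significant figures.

ω = 9.45 rad/s
Crank pin A relative to C: A = (d + r cosθ, r sinθ); lever angle φ = atan2(r sinθ, d + r cosθ).
Differentiating tanφ: φ̇ = rω(d cosθ + r)/(d² + r² + 2dr cosθ).
d² + r² + 2dr cosθ = |CA|² = 0.0421065 m²;  d cosθ + r = +0.10994 m.
|ω_lever| = |0.0963·9.45·+0.10994| / 0.0421065 = 2.376 rad/s.

2.38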